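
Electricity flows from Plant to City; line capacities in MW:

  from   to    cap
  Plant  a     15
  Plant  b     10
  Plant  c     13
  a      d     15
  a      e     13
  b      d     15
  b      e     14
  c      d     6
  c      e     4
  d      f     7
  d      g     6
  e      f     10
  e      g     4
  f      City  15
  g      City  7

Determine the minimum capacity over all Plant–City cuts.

22

Augment Plant→a→d→f→City: bottleneck 7, flow now 7.
Augment Plant→a→d→g→City: bottleneck 6, flow now 13.
Augment Plant→a→e→f→City: bottleneck 2, flow now 15.
Augment Plant→b→e→f→City: bottleneck 6, flow now 21.
Augment Plant→b→e→g→City: bottleneck 1, flow now 22.
No augmenting path remains; maximum flow = 22.
By max-flow min-cut, the minimum cut capacity equals the max flow.
In the residual graph, reachable from Plant: {Plant, a, b, c, d, e, f, g}.
Min-cut edges: f→City (15), g→City (7); capacity 15 + 7 = 22.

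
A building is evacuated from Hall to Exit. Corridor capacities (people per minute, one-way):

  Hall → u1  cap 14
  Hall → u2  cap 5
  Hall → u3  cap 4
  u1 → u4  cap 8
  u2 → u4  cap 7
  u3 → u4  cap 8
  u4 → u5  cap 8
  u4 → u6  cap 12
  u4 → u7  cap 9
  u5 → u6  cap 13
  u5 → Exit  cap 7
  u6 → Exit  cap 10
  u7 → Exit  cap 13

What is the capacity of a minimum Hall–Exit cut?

Augment Hall→u1→u4→u5→Exit: bottleneck 7, flow now 7.
Augment Hall→u1→u4→u6→Exit: bottleneck 1, flow now 8.
Augment Hall→u2→u4→u6→Exit: bottleneck 5, flow now 13.
Augment Hall→u3→u4→u6→Exit: bottleneck 4, flow now 17.
No augmenting path remains; maximum flow = 17.
By max-flow min-cut, the minimum cut capacity equals the max flow.
In the residual graph, reachable from Hall: {Hall, u1}.
Min-cut edges: Hall→u2 (5), Hall→u3 (4), u1→u4 (8); capacity 5 + 4 + 8 = 17.

17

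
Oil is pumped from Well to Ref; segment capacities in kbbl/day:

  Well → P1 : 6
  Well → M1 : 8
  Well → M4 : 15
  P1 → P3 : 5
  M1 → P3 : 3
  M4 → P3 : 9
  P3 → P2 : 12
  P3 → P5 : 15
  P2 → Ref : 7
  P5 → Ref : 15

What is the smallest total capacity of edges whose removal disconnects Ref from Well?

Augment Well→P1→P3→P2→Ref: bottleneck 5, flow now 5.
Augment Well→M1→P3→P2→Ref: bottleneck 2, flow now 7.
Augment Well→M1→P3→P5→Ref: bottleneck 1, flow now 8.
Augment Well→M4→P3→P5→Ref: bottleneck 9, flow now 17.
No augmenting path remains; maximum flow = 17.
By max-flow min-cut, the minimum cut capacity equals the max flow.
In the residual graph, reachable from Well: {Well, P1, M1, M4}.
Min-cut edges: P1→P3 (5), M1→P3 (3), M4→P3 (9); capacity 5 + 3 + 9 = 17.

17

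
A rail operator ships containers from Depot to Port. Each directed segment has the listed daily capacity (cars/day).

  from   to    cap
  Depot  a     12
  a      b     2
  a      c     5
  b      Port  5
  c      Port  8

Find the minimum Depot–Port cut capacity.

Augment Depot→a→b→Port: bottleneck 2, flow now 2.
Augment Depot→a→c→Port: bottleneck 5, flow now 7.
No augmenting path remains; maximum flow = 7.
By max-flow min-cut, the minimum cut capacity equals the max flow.
In the residual graph, reachable from Depot: {Depot, a}.
Min-cut edges: a→b (2), a→c (5); capacity 2 + 5 = 7.

7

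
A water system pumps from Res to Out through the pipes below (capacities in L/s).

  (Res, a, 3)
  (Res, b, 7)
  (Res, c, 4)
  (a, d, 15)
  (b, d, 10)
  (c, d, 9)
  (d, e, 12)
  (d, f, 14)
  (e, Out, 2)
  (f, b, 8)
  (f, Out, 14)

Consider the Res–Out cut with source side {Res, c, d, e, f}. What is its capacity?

34

Edges leaving {Res, c, d, e, f}: Res→a (3), Res→b (7), e→Out (2), f→b (8), f→Out (14).
Cut capacity = 3 + 7 + 2 + 8 + 14 = 34.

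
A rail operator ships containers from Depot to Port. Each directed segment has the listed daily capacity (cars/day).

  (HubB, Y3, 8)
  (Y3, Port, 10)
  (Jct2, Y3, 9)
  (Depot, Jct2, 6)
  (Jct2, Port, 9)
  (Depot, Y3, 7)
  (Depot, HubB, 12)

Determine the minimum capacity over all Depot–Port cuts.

Augment Depot→Jct2→Port: bottleneck 6, flow now 6.
Augment Depot→Y3→Port: bottleneck 7, flow now 13.
Augment Depot→HubB→Y3→Port: bottleneck 3, flow now 16.
No augmenting path remains; maximum flow = 16.
By max-flow min-cut, the minimum cut capacity equals the max flow.
In the residual graph, reachable from Depot: {Depot, HubB, Y3}.
Min-cut edges: Depot→Jct2 (6), Y3→Port (10); capacity 6 + 10 = 16.

16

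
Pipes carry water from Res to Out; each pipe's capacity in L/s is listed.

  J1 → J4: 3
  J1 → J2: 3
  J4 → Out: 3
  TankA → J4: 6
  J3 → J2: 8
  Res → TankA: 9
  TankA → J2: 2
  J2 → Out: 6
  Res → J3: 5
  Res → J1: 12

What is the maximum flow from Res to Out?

9

Augment Res→J1→J2→Out: bottleneck 3, flow now 3.
Augment Res→J1→J4→Out: bottleneck 3, flow now 6.
Augment Res→TankA→J2→Out: bottleneck 2, flow now 8.
Augment Res→J3→J2→Out: bottleneck 1, flow now 9.
No augmenting path remains; maximum flow = 9.
In the residual graph, reachable from Res: {Res, J1, TankA, J3, J2, J4}.
Min-cut edges: J2→Out (6), J4→Out (3); capacity 6 + 3 = 9.
This cut is saturated, so no flow can exceed 9.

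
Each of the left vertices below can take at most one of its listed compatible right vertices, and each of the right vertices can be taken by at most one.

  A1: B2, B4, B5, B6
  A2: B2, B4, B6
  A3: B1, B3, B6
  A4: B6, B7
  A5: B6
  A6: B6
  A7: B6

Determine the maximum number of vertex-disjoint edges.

Unit-capacity flow: source→left, listed edges, right→sink; max matching = max flow.
Augmenting path A1→B2 (+1); matched 1.
Augmenting path A2→B4 (+1); matched 2.
Augmenting path A3→B1 (+1); matched 3.
Augmenting path A4→B6 (+1); matched 4.
Augmenting path A5→B6→A4→B7 (+1); matched 5.
No augmenting path remains; maximum matching = 5.
König certificate: {A1, A2, A3, A4, B6} is a vertex cover of size 5 (every listed pair touches it), so no matching can be larger.

5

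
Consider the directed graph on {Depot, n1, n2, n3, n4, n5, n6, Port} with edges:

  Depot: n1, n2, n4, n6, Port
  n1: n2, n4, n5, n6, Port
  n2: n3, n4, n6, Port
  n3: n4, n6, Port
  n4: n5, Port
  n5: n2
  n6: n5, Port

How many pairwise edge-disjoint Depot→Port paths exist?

5

Assign every edge capacity 1; by Menger, the answer equals the max flow.
Path Depot→Port (+1); total 1.
Path Depot→n1→Port (+1); total 2.
Path Depot→n2→Port (+1); total 3.
Path Depot→n4→Port (+1); total 4.
Path Depot→n6→Port (+1); total 5.
No residual Depot→Port path; max flow = 5.
Certifying cut of size 5: {Depot→Port, Depot→n1, Depot→n2, Depot→n4, Depot→n6}.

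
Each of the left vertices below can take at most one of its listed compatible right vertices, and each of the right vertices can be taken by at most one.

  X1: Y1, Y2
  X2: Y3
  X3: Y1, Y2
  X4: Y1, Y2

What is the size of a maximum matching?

Unit-capacity flow: source→left, listed edges, right→sink; max matching = max flow.
Augmenting path X1→Y1 (+1); matched 1.
Augmenting path X2→Y3 (+1); matched 2.
Augmenting path X3→Y2 (+1); matched 3.
No augmenting path remains; maximum matching = 3.
König certificate: {X2, Y1, Y2} is a vertex cover of size 3 (every listed pair touches it), so no matching can be larger.

3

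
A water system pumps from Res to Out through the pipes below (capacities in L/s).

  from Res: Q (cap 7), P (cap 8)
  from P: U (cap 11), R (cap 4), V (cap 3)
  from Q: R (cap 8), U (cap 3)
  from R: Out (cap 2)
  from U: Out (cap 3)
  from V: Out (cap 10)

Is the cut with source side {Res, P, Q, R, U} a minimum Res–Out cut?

Yes — it is a minimum cut (capacity 8).

Given cut capacity: 3 + 2 + 3 = 8.
Augment Res→P→R→Out: bottleneck 2, flow now 2.
Augment Res→P→U→Out: bottleneck 3, flow now 5.
Augment Res→P→V→Out: bottleneck 3, flow now 8.
No augmenting path remains; maximum flow = 8.
Cut capacity 8 equals the max flow, so it is a minimum cut.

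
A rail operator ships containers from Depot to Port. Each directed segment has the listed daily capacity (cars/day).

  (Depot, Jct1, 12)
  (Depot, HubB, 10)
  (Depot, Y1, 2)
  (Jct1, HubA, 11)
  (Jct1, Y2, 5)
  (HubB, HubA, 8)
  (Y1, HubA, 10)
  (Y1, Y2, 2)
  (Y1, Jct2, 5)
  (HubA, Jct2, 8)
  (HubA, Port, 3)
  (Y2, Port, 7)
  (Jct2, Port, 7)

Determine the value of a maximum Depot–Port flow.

Augment Depot→Jct1→HubA→Port: bottleneck 3, flow now 3.
Augment Depot→Jct1→Y2→Port: bottleneck 5, flow now 8.
Augment Depot→Y1→Y2→Port: bottleneck 2, flow now 10.
Augment Depot→Jct1→HubA→Jct2→Port: bottleneck 4, flow now 14.
Augment Depot→HubB→HubA→Jct2→Port: bottleneck 3, flow now 17.
No augmenting path remains; maximum flow = 17.
In the residual graph, reachable from Depot: {Depot, Jct1, HubB, HubA, Jct2}.
Min-cut edges: Depot→Y1 (2), Jct1→Y2 (5), HubA→Port (3), Jct2→Port (7); capacity 2 + 5 + 3 + 7 = 17.
This cut is saturated, so no flow can exceed 17.

17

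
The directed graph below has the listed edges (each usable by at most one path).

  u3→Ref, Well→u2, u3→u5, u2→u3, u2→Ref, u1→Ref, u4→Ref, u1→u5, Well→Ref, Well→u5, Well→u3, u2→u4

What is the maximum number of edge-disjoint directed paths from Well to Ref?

3

Assign every edge capacity 1; by Menger, the answer equals the max flow.
Path Well→Ref (+1); total 1.
Path Well→u2→Ref (+1); total 2.
Path Well→u3→Ref (+1); total 3.
No residual Well→Ref path; max flow = 3.
Certifying cut of size 3: {Well→Ref, Well→u2, Well→u3}.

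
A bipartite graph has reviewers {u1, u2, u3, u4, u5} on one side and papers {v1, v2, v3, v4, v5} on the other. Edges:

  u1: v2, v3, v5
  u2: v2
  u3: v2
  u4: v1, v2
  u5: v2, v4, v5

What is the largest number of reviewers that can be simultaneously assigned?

4

Unit-capacity flow: source→left, listed edges, right→sink; max matching = max flow.
Augmenting path u1→v2 (+1); matched 1.
Augmenting path u4→v1 (+1); matched 2.
Augmenting path u5→v4 (+1); matched 3.
Augmenting path u2→v2→u1→v3 (+1); matched 4.
No augmenting path remains; maximum matching = 4.
König certificate: {u1, u4, u5, v2} is a vertex cover of size 4 (every listed pair touches it), so no matching can be larger.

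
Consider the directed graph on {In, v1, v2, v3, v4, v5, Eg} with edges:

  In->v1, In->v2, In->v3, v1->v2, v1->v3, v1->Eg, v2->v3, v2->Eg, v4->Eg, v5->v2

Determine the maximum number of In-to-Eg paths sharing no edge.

Assign every edge capacity 1; by Menger, the answer equals the max flow.
Path In→v1→Eg (+1); total 1.
Path In→v2→Eg (+1); total 2.
No residual In→Eg path; max flow = 2.
Certifying cut of size 2: {In→v1, In→v2}.

2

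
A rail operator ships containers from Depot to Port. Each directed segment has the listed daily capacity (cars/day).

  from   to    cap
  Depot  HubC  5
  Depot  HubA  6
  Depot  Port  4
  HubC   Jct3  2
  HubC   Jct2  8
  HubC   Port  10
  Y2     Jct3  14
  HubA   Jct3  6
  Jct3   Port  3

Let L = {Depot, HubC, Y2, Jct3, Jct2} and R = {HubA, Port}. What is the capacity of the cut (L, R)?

Edges leaving {Depot, HubC, Y2, Jct3, Jct2}: Depot→HubA (6), Depot→Port (4), HubC→Port (10), Jct3→Port (3).
Cut capacity = 6 + 4 + 10 + 3 = 23.

23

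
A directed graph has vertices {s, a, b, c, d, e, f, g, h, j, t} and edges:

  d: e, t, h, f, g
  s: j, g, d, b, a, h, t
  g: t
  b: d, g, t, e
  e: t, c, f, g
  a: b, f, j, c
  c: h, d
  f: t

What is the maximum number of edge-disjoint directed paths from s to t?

Assign every edge capacity 1; by Menger, the answer equals the max flow.
Path s→t (+1); total 1.
Path s→b→t (+1); total 2.
Path s→d→t (+1); total 3.
Path s→g→t (+1); total 4.
Path s→a→f→t (+1); total 5.
No residual s→t path; max flow = 5.
Certifying cut of size 5: {s→a, s→b, s→d, s→g, s→t}.

5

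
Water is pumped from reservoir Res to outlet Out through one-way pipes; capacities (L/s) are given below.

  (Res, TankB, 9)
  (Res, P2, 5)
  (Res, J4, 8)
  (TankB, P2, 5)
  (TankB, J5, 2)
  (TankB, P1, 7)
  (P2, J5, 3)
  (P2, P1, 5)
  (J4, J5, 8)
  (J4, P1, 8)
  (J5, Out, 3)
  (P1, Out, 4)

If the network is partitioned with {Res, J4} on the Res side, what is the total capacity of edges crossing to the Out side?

30

Edges leaving {Res, J4}: Res→TankB (9), Res→P2 (5), J4→J5 (8), J4→P1 (8).
Cut capacity = 9 + 5 + 8 + 8 = 30.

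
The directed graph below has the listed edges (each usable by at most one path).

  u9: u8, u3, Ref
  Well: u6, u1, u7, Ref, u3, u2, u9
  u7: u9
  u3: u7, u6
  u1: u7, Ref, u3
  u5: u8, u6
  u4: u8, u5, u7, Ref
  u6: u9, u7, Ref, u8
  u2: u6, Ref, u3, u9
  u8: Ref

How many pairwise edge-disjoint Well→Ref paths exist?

Assign every edge capacity 1; by Menger, the answer equals the max flow.
Path Well→Ref (+1); total 1.
Path Well→u1→Ref (+1); total 2.
Path Well→u2→Ref (+1); total 3.
Path Well→u6→Ref (+1); total 4.
Path Well→u9→Ref (+1); total 5.
Path Well→u3→u6→u8→Ref (+1); total 6.
No residual Well→Ref path; max flow = 6.
Certifying cut of size 6: {Well→Ref, Well→u1, Well→u2, u6→Ref, u8→Ref, u9→Ref}.

6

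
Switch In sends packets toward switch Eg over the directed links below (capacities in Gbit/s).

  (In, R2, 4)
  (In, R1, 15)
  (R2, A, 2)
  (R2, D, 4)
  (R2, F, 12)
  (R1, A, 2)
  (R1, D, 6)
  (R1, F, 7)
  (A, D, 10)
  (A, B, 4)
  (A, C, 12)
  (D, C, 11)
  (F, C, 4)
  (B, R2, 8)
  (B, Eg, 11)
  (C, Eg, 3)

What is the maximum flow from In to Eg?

Augment In→R2→A→B→Eg: bottleneck 2, flow now 2.
Augment In→R2→D→C→Eg: bottleneck 2, flow now 4.
Augment In→R1→A→B→Eg: bottleneck 2, flow now 6.
Augment In→R1→D→C→Eg: bottleneck 1, flow now 7.
No augmenting path remains; maximum flow = 7.
In the residual graph, reachable from In: {In, R2, R1, D, F, C}.
Min-cut edges: R2→A (2), R1→A (2), C→Eg (3); capacity 2 + 2 + 3 = 7.
This cut is saturated, so no flow can exceed 7.

7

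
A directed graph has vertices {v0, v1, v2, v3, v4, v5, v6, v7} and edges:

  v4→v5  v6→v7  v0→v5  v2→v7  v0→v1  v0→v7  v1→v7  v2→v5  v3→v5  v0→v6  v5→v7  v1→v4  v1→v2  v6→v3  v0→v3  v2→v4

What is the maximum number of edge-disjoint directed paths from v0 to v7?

Assign every edge capacity 1; by Menger, the answer equals the max flow.
Path v0→v7 (+1); total 1.
Path v0→v1→v7 (+1); total 2.
Path v0→v5→v7 (+1); total 3.
Path v0→v6→v7 (+1); total 4.
No residual v0→v7 path; max flow = 4.
Certifying cut of size 4: {v0→v1, v0→v6, v0→v7, v5→v7}.

4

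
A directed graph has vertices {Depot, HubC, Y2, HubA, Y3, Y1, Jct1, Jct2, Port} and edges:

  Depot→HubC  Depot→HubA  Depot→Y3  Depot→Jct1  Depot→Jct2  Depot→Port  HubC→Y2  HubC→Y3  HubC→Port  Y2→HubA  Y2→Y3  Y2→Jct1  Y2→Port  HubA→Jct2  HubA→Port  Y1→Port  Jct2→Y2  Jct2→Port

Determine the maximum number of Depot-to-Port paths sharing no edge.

Assign every edge capacity 1; by Menger, the answer equals the max flow.
Path Depot→Port (+1); total 1.
Path Depot→HubC→Port (+1); total 2.
Path Depot→HubA→Port (+1); total 3.
Path Depot→Jct2→Port (+1); total 4.
No residual Depot→Port path; max flow = 4.
Certifying cut of size 4: {Depot→HubA, Depot→HubC, Depot→Jct2, Depot→Port}.

4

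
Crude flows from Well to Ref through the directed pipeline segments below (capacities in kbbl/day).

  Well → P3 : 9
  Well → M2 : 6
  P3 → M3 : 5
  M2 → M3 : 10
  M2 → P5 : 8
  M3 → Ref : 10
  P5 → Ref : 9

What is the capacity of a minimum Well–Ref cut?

Augment Well→P3→M3→Ref: bottleneck 5, flow now 5.
Augment Well→M2→M3→Ref: bottleneck 5, flow now 10.
Augment Well→M2→P5→Ref: bottleneck 1, flow now 11.
No augmenting path remains; maximum flow = 11.
By max-flow min-cut, the minimum cut capacity equals the max flow.
In the residual graph, reachable from Well: {Well, P3}.
Min-cut edges: Well→M2 (6), P3→M3 (5); capacity 6 + 5 = 11.

11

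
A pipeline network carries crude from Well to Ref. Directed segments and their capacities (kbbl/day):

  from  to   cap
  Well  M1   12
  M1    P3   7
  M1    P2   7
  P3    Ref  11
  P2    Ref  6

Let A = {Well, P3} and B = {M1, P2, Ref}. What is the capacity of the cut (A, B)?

23

Edges leaving {Well, P3}: Well→M1 (12), P3→Ref (11).
Cut capacity = 12 + 11 = 23.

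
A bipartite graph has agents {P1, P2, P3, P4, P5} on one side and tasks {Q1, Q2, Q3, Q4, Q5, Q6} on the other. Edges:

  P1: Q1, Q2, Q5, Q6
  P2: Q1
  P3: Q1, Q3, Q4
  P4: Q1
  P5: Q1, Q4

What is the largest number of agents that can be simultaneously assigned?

Unit-capacity flow: source→left, listed edges, right→sink; max matching = max flow.
Augmenting path P1→Q1 (+1); matched 1.
Augmenting path P3→Q3 (+1); matched 2.
Augmenting path P5→Q4 (+1); matched 3.
Augmenting path P2→Q1→P1→Q2 (+1); matched 4.
No augmenting path remains; maximum matching = 4.
König certificate: {P1, P3, P5, Q1} is a vertex cover of size 4 (every listed pair touches it), so no matching can be larger.

4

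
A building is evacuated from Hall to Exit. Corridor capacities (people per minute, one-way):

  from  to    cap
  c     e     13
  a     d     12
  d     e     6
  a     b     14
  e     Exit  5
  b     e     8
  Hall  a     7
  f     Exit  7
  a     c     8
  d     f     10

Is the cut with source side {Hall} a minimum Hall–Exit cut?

Given cut capacity: 7 = 7.
Augment Hall→a→b→e→Exit: bottleneck 5, flow now 5.
Augment Hall→a→d→f→Exit: bottleneck 2, flow now 7.
No augmenting path remains; maximum flow = 7.
Cut capacity 7 equals the max flow, so it is a minimum cut.

Yes — it is a minimum cut (capacity 7).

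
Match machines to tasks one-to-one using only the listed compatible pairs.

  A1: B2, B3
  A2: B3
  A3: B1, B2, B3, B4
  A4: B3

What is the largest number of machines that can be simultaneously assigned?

Unit-capacity flow: source→left, listed edges, right→sink; max matching = max flow.
Augmenting path A1→B2 (+1); matched 1.
Augmenting path A2→B3 (+1); matched 2.
Augmenting path A3→B1 (+1); matched 3.
No augmenting path remains; maximum matching = 3.
König certificate: {A1, A3, B3} is a vertex cover of size 3 (every listed pair touches it), so no matching can be larger.

3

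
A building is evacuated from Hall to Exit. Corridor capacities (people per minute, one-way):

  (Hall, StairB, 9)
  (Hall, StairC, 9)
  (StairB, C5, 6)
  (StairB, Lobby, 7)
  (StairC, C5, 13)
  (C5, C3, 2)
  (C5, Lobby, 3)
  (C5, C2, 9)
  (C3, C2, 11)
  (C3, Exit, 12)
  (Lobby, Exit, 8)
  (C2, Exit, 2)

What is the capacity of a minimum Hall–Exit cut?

12

Augment Hall→StairB→Lobby→Exit: bottleneck 7, flow now 7.
Augment Hall→StairB→C5→C3→Exit: bottleneck 2, flow now 9.
Augment Hall→StairC→C5→Lobby→Exit: bottleneck 1, flow now 10.
Augment Hall→StairC→C5→C2→Exit: bottleneck 2, flow now 12.
No augmenting path remains; maximum flow = 12.
By max-flow min-cut, the minimum cut capacity equals the max flow.
In the residual graph, reachable from Hall: {Hall, StairB, StairC, C5, Lobby, C2}.
Min-cut edges: C5→C3 (2), Lobby→Exit (8), C2→Exit (2); capacity 2 + 8 + 2 = 12.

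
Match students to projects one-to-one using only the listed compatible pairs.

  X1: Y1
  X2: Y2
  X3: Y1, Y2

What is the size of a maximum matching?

2

Unit-capacity flow: source→left, listed edges, right→sink; max matching = max flow.
Augmenting path X1→Y1 (+1); matched 1.
Augmenting path X2→Y2 (+1); matched 2.
No augmenting path remains; maximum matching = 2.
König certificate: {Y1, Y2} is a vertex cover of size 2 (every listed pair touches it), so no matching can be larger.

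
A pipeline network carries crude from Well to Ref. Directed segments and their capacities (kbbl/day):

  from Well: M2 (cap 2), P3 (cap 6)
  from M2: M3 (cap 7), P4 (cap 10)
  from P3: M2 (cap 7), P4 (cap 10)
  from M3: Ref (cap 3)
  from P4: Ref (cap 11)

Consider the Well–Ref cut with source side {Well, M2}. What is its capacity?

Edges leaving {Well, M2}: Well→P3 (6), M2→M3 (7), M2→P4 (10).
Cut capacity = 6 + 7 + 10 = 23.

23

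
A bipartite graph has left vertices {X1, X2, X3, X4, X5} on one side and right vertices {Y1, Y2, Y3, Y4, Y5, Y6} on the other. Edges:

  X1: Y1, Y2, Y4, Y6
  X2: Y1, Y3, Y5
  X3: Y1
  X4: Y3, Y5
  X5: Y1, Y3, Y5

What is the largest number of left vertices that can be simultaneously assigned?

4

Unit-capacity flow: source→left, listed edges, right→sink; max matching = max flow.
Augmenting path X1→Y1 (+1); matched 1.
Augmenting path X2→Y3 (+1); matched 2.
Augmenting path X4→Y5 (+1); matched 3.
Augmenting path X3→Y1→X1→Y2 (+1); matched 4.
No augmenting path remains; maximum matching = 4.
König certificate: {X1, Y1, Y3, Y5} is a vertex cover of size 4 (every listed pair touches it), so no matching can be larger.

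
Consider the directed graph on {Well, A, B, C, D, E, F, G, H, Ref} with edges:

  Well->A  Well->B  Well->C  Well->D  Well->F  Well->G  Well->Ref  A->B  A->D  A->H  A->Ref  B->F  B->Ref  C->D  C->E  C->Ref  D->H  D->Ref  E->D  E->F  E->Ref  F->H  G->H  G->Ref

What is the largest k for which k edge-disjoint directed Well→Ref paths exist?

Assign every edge capacity 1; by Menger, the answer equals the max flow.
Path Well→Ref (+1); total 1.
Path Well→A→Ref (+1); total 2.
Path Well→B→Ref (+1); total 3.
Path Well→C→Ref (+1); total 4.
Path Well→D→Ref (+1); total 5.
Path Well→G→Ref (+1); total 6.
No residual Well→Ref path; max flow = 6.
Certifying cut of size 6: {Well→A, Well→B, Well→C, Well→D, Well→G, Well→Ref}.

6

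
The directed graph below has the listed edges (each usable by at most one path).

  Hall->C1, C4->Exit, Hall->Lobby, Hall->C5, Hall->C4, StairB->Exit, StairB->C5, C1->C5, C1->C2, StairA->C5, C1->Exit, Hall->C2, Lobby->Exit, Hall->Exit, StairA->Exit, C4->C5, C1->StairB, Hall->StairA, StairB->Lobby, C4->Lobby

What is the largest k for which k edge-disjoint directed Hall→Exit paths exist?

Assign every edge capacity 1; by Menger, the answer equals the max flow.
Path Hall→Exit (+1); total 1.
Path Hall→C1→Exit (+1); total 2.
Path Hall→C4→Exit (+1); total 3.
Path Hall→StairA→Exit (+1); total 4.
Path Hall→Lobby→Exit (+1); total 5.
No residual Hall→Exit path; max flow = 5.
Certifying cut of size 5: {Hall→C1, Hall→C4, Hall→Exit, Hall→Lobby, Hall→StairA}.

5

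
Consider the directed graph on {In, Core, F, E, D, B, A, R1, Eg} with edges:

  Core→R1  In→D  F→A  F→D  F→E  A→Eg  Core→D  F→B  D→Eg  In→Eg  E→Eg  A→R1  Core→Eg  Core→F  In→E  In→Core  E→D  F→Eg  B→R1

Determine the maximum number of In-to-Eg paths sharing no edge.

4

Assign every edge capacity 1; by Menger, the answer equals the max flow.
Path In→Eg (+1); total 1.
Path In→Core→Eg (+1); total 2.
Path In→E→Eg (+1); total 3.
Path In→D→Eg (+1); total 4.
No residual In→Eg path; max flow = 4.
Certifying cut of size 4: {In→Core, In→D, In→E, In→Eg}.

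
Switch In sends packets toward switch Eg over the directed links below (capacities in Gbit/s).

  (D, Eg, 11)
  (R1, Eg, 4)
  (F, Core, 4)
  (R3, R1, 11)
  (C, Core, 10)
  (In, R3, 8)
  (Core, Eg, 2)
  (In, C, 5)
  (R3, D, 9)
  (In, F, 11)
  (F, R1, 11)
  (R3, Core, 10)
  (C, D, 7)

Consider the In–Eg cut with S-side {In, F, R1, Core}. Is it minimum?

Given cut capacity: 8 + 5 + 4 + 2 = 19.
Augment In→R3→R1→Eg: bottleneck 4, flow now 4.
Augment In→R3→Core→Eg: bottleneck 2, flow now 6.
Augment In→R3→D→Eg: bottleneck 2, flow now 8.
Augment In→C→D→Eg: bottleneck 5, flow now 13.
Augment In→F→R1→R3→D→Eg: bottleneck 4, flow now 17. (uses reverse residual edge)
No augmenting path remains; maximum flow = 17.
In the residual graph, reachable from In: {In, R3, C, F, R1, Core, D}.
Min-cut edges: R1→Eg (4), Core→Eg (2), D→Eg (11); capacity 4 + 2 + 11 = 17.
Cut capacity 19 exceeds the max flow 17, so it is not minimum.

No — its capacity is 19, but the minimum cut has capacity 17.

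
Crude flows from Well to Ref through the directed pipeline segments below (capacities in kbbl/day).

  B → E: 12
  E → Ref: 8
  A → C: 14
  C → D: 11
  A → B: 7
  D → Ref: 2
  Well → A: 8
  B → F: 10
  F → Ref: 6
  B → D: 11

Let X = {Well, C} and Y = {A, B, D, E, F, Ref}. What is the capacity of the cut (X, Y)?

Edges leaving {Well, C}: Well→A (8), C→D (11).
Cut capacity = 8 + 11 = 19.

19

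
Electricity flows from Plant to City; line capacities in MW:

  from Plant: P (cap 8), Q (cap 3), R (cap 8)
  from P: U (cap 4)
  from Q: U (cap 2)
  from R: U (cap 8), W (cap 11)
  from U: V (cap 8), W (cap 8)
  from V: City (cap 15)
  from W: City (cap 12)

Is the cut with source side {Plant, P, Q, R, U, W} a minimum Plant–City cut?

No — its capacity is 20, but the minimum cut has capacity 14.

Given cut capacity: 8 + 12 = 20.
Augment Plant→R→W→City: bottleneck 8, flow now 8.
Augment Plant→P→U→V→City: bottleneck 4, flow now 12.
Augment Plant→Q→U→V→City: bottleneck 2, flow now 14.
No augmenting path remains; maximum flow = 14.
In the residual graph, reachable from Plant: {Plant, P, Q}.
Min-cut edges: Plant→R (8), P→U (4), Q→U (2); capacity 8 + 4 + 2 = 14.
Cut capacity 20 exceeds the max flow 14, so it is not minimum.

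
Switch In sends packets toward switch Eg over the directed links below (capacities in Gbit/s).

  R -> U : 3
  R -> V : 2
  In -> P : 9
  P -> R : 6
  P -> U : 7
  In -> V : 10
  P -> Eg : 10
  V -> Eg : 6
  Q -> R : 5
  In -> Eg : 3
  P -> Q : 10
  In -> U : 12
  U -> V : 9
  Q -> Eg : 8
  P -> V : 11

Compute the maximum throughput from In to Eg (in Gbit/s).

Augment In→Eg: bottleneck 3, flow now 3.
Augment In→P→Eg: bottleneck 9, flow now 12.
Augment In→V→Eg: bottleneck 6, flow now 18.
No augmenting path remains; maximum flow = 18.
In the residual graph, reachable from In: {In, U, V}.
Min-cut edges: In→P (9), In→Eg (3), V→Eg (6); capacity 9 + 3 + 6 = 18.
This cut is saturated, so no flow can exceed 18.

18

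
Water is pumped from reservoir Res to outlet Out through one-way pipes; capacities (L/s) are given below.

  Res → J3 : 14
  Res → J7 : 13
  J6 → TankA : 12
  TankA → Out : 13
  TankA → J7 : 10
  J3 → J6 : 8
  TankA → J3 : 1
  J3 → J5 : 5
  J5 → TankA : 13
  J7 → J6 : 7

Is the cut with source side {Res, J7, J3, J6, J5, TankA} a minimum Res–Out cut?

Given cut capacity: 13 = 13.
Augment Res→J7→J6→TankA→Out: bottleneck 7, flow now 7.
Augment Res→J3→J6→TankA→Out: bottleneck 5, flow now 12.
Augment Res→J3→J5→TankA→Out: bottleneck 1, flow now 13.
No augmenting path remains; maximum flow = 13.
Cut capacity 13 equals the max flow, so it is a minimum cut.

Yes — it is a minimum cut (capacity 13).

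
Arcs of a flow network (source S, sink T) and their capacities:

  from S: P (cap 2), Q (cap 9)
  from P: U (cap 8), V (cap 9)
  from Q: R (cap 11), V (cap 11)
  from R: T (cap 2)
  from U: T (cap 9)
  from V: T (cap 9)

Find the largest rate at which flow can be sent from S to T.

Augment S→P→U→T: bottleneck 2, flow now 2.
Augment S→Q→R→T: bottleneck 2, flow now 4.
Augment S→Q→V→T: bottleneck 7, flow now 11.
No augmenting path remains; maximum flow = 11.
In the residual graph, reachable from S: {S}.
Min-cut edges: S→P (2), S→Q (9); capacity 2 + 9 = 11.
This cut is saturated, so no flow can exceed 11.

11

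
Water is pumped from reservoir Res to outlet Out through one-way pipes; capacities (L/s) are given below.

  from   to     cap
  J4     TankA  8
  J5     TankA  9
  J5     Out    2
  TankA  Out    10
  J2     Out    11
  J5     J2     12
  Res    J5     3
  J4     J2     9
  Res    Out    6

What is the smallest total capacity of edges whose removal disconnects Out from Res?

9

Augment Res→Out: bottleneck 6, flow now 6.
Augment Res→J5→Out: bottleneck 2, flow now 8.
Augment Res→J5→TankA→Out: bottleneck 1, flow now 9.
No augmenting path remains; maximum flow = 9.
By max-flow min-cut, the minimum cut capacity equals the max flow.
In the residual graph, reachable from Res: {Res}.
Min-cut edges: Res→J5 (3), Res→Out (6); capacity 3 + 6 = 9.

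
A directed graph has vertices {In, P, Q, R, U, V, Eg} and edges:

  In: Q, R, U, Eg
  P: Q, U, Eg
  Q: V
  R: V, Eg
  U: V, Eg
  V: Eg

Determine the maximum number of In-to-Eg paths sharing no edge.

Assign every edge capacity 1; by Menger, the answer equals the max flow.
Path In→Eg (+1); total 1.
Path In→R→Eg (+1); total 2.
Path In→U→Eg (+1); total 3.
Path In→Q→V→Eg (+1); total 4.
No residual In→Eg path; max flow = 4.
Certifying cut of size 4: {In→Eg, In→Q, In→R, In→U}.

4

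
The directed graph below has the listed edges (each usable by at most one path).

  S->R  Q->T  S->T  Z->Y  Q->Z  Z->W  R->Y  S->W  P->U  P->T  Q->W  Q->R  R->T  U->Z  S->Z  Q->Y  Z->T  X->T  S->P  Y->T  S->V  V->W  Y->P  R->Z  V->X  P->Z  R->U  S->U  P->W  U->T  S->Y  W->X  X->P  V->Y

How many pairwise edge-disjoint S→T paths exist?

Assign every edge capacity 1; by Menger, the answer equals the max flow.
Path S→T (+1); total 1.
Path S→P→T (+1); total 2.
Path S→R→T (+1); total 3.
Path S→U→T (+1); total 4.
Path S→Y→T (+1); total 5.
Path S→Z→T (+1); total 6.
Path S→V→X→T (+1); total 7.
No residual S→T path; max flow = 7.
Certifying cut of size 7: {P→T, S→R, S→T, U→T, X→T, Y→T, Z→T}.

7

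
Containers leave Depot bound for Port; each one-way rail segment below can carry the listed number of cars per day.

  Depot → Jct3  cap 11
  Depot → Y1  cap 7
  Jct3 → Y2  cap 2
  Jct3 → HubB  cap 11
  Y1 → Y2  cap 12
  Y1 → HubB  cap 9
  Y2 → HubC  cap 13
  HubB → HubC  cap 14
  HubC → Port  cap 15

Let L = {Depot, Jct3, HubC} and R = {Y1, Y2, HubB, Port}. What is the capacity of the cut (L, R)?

35

Edges leaving {Depot, Jct3, HubC}: Depot→Y1 (7), Jct3→Y2 (2), Jct3→HubB (11), HubC→Port (15).
Cut capacity = 7 + 2 + 11 + 15 = 35.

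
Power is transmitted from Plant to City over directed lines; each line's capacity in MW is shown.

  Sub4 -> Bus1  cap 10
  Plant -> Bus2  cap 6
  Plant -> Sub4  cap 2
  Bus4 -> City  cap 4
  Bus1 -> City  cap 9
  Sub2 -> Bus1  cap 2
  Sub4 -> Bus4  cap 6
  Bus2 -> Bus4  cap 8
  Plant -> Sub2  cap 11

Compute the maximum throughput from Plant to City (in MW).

Augment Plant→Bus2→Bus4→City: bottleneck 4, flow now 4.
Augment Plant→Sub2→Bus1→City: bottleneck 2, flow now 6.
Augment Plant→Sub4→Bus1→City: bottleneck 2, flow now 8.
No augmenting path remains; maximum flow = 8.
In the residual graph, reachable from Plant: {Plant, Bus2, Sub2, Bus4}.
Min-cut edges: Plant→Sub4 (2), Sub2→Bus1 (2), Bus4→City (4); capacity 2 + 2 + 4 = 8.
This cut is saturated, so no flow can exceed 8.

8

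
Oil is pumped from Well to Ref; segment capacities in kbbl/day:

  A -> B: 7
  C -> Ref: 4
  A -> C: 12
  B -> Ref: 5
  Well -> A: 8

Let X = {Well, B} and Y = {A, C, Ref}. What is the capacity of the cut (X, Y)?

Edges leaving {Well, B}: Well→A (8), B→Ref (5).
Cut capacity = 8 + 5 = 13.

13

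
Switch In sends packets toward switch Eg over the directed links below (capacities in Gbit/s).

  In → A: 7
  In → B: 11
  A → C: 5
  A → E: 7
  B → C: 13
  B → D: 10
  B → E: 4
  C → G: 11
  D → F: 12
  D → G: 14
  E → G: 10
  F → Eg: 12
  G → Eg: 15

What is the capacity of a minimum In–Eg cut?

Augment In→A→C→G→Eg: bottleneck 5, flow now 5.
Augment In→A→E→G→Eg: bottleneck 2, flow now 7.
Augment In→B→C→G→Eg: bottleneck 6, flow now 13.
Augment In→B→D→F→Eg: bottleneck 5, flow now 18.
No augmenting path remains; maximum flow = 18.
By max-flow min-cut, the minimum cut capacity equals the max flow.
In the residual graph, reachable from In: {In}.
Min-cut edges: In→A (7), In→B (11); capacity 7 + 11 = 18.

18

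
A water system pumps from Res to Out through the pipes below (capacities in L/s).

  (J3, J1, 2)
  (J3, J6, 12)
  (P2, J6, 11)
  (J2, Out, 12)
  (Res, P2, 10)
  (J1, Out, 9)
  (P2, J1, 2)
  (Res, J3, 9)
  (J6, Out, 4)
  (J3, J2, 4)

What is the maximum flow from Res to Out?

Augment Res→P2→J6→Out: bottleneck 4, flow now 4.
Augment Res→P2→J1→Out: bottleneck 2, flow now 6.
Augment Res→J3→J1→Out: bottleneck 2, flow now 8.
Augment Res→J3→J2→Out: bottleneck 4, flow now 12.
No augmenting path remains; maximum flow = 12.
In the residual graph, reachable from Res: {Res, P2, J3, J6}.
Min-cut edges: P2→J1 (2), J3→J1 (2), J3→J2 (4), J6→Out (4); capacity 2 + 2 + 4 + 4 = 12.
This cut is saturated, so no flow can exceed 12.

12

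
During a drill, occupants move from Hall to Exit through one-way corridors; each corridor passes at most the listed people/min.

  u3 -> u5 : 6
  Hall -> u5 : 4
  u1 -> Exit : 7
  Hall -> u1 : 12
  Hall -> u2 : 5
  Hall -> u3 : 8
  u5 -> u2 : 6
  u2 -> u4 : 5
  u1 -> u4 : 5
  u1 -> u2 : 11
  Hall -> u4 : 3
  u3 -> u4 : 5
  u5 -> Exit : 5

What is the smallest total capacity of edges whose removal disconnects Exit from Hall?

12

Augment Hall→u1→Exit: bottleneck 7, flow now 7.
Augment Hall→u5→Exit: bottleneck 4, flow now 11.
Augment Hall→u3→u5→Exit: bottleneck 1, flow now 12.
No augmenting path remains; maximum flow = 12.
By max-flow min-cut, the minimum cut capacity equals the max flow.
In the residual graph, reachable from Hall: {Hall, u1, u2, u3, u4, u5}.
Min-cut edges: u1→Exit (7), u5→Exit (5); capacity 7 + 5 = 12.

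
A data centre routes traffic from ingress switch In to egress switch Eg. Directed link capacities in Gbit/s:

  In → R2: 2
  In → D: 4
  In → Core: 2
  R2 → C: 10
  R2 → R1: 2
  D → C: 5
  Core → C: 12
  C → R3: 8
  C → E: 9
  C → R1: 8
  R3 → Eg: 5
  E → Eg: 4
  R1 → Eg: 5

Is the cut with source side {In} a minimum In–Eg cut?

Given cut capacity: 2 + 4 + 2 = 8.
Augment In→R2→R1→Eg: bottleneck 2, flow now 2.
Augment In→D→C→R3→Eg: bottleneck 4, flow now 6.
Augment In→Core→C→R3→Eg: bottleneck 1, flow now 7.
Augment In→Core→C→E→Eg: bottleneck 1, flow now 8.
No augmenting path remains; maximum flow = 8.
Cut capacity 8 equals the max flow, so it is a minimum cut.

Yes — it is a minimum cut (capacity 8).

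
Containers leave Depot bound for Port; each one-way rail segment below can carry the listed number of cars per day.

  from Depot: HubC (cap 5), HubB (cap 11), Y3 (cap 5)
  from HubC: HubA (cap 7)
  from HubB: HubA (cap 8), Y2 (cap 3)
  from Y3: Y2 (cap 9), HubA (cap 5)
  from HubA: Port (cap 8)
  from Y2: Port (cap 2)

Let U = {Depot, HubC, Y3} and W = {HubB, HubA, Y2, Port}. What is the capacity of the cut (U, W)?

32

Edges leaving {Depot, HubC, Y3}: Depot→HubB (11), HubC→HubA (7), Y3→HubA (5), Y3→Y2 (9).
Cut capacity = 11 + 7 + 5 + 9 = 32.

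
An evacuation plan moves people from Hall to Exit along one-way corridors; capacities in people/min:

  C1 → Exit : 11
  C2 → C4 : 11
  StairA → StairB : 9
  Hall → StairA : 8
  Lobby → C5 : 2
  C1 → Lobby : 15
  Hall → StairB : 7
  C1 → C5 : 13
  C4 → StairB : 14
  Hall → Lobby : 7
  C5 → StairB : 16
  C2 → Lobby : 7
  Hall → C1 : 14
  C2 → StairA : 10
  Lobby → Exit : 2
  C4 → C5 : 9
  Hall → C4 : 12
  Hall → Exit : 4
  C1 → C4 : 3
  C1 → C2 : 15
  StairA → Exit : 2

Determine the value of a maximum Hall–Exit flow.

19

Augment Hall→Exit: bottleneck 4, flow now 4.
Augment Hall→C1→Exit: bottleneck 11, flow now 15.
Augment Hall→Lobby→Exit: bottleneck 2, flow now 17.
Augment Hall→StairA→Exit: bottleneck 2, flow now 19.
No augmenting path remains; maximum flow = 19.
In the residual graph, reachable from Hall: {Hall, C1, C2, Lobby, C4, StairA, C5, StairB}.
Min-cut edges: Hall→Exit (4), C1→Exit (11), Lobby→Exit (2), StairA→Exit (2); capacity 4 + 11 + 2 + 2 = 19.
This cut is saturated, so no flow can exceed 19.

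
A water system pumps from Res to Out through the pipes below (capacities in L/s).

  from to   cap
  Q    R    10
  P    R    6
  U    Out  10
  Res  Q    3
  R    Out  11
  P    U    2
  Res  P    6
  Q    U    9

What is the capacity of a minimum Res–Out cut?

9

Augment Res→P→R→Out: bottleneck 6, flow now 6.
Augment Res→Q→R→Out: bottleneck 3, flow now 9.
No augmenting path remains; maximum flow = 9.
By max-flow min-cut, the minimum cut capacity equals the max flow.
In the residual graph, reachable from Res: {Res}.
Min-cut edges: Res→P (6), Res→Q (3); capacity 6 + 3 = 9.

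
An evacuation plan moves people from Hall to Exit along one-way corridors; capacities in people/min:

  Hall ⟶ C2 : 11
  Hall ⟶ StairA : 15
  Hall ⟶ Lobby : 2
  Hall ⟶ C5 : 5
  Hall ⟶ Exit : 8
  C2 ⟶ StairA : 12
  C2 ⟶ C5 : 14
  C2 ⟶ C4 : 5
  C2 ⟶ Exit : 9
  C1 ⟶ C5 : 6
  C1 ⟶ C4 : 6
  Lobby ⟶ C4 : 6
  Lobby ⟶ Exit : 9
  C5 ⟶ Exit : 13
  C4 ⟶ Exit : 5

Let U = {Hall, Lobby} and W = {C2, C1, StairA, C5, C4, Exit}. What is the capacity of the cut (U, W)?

54

Edges leaving {Hall, Lobby}: Hall→C2 (11), Hall→StairA (15), Hall→C5 (5), Hall→Exit (8), Lobby→C4 (6), Lobby→Exit (9).
Cut capacity = 11 + 15 + 5 + 8 + 6 + 9 = 54.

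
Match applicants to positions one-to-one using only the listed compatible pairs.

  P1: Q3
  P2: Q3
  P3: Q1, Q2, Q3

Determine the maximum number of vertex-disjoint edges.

Unit-capacity flow: source→left, listed edges, right→sink; max matching = max flow.
Augmenting path P1→Q3 (+1); matched 1.
Augmenting path P3→Q1 (+1); matched 2.
No augmenting path remains; maximum matching = 2.
König certificate: {P3, Q3} is a vertex cover of size 2 (every listed pair touches it), so no matching can be larger.

2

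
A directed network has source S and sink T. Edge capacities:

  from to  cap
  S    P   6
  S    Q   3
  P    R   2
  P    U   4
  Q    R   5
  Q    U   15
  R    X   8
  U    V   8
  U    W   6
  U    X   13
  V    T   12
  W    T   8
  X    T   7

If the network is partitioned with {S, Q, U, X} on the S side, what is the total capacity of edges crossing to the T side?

32

Edges leaving {S, Q, U, X}: S→P (6), Q→R (5), U→V (8), U→W (6), X→T (7).
Cut capacity = 6 + 5 + 8 + 6 + 7 = 32.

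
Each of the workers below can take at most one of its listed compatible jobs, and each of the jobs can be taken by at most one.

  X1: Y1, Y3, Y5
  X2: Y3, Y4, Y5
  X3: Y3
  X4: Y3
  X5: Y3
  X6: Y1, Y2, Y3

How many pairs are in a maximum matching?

Unit-capacity flow: source→left, listed edges, right→sink; max matching = max flow.
Augmenting path X1→Y1 (+1); matched 1.
Augmenting path X2→Y3 (+1); matched 2.
Augmenting path X6→Y2 (+1); matched 3.
Augmenting path X3→Y3→X2→Y4 (+1); matched 4.
No augmenting path remains; maximum matching = 4.
König certificate: {X1, X2, X6, Y3} is a vertex cover of size 4 (every listed pair touches it), so no matching can be larger.

4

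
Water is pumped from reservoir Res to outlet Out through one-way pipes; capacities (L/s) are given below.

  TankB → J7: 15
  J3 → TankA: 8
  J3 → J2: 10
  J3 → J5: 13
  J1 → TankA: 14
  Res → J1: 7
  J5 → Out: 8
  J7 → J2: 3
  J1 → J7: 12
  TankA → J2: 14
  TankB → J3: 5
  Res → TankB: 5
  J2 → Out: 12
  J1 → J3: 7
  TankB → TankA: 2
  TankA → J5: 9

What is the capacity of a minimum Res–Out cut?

Augment Res→J1→TankA→J5→Out: bottleneck 7, flow now 7.
Augment Res→TankB→TankA→J5→Out: bottleneck 1, flow now 8.
Augment Res→TankB→TankA→J2→Out: bottleneck 1, flow now 9.
Augment Res→TankB→J3→J2→Out: bottleneck 3, flow now 12.
No augmenting path remains; maximum flow = 12.
By max-flow min-cut, the minimum cut capacity equals the max flow.
In the residual graph, reachable from Res: {Res}.
Min-cut edges: Res→J1 (7), Res→TankB (5); capacity 7 + 5 = 12.

12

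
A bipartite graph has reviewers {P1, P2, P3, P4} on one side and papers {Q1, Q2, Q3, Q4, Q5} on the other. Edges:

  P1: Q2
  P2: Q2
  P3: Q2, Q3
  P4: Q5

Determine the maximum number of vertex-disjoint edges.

Unit-capacity flow: source→left, listed edges, right→sink; max matching = max flow.
Augmenting path P1→Q2 (+1); matched 1.
Augmenting path P3→Q3 (+1); matched 2.
Augmenting path P4→Q5 (+1); matched 3.
No augmenting path remains; maximum matching = 3.
König certificate: {P3, P4, Q2} is a vertex cover of size 3 (every listed pair touches it), so no matching can be larger.

3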